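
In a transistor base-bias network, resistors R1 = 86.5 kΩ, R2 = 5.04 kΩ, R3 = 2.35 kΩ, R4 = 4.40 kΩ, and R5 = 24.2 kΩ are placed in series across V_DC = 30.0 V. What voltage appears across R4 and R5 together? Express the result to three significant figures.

V ≈ 7.00 V

ΣR = 86.5 + 5.04 + 2.35 + 4.40 + 24.2 = 122.5 kΩ.
R_{R4..R5} = 4.40 + 24.2 = 28.60 kΩ.
V = V_DC · R/ΣR = 30.0 × 0.2335 = 7.005 V.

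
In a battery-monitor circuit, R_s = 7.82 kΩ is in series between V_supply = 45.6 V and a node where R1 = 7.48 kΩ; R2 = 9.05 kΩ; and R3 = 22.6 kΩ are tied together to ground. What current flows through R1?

Equivalent of the parallel group: R_p = 3.467 kΩ.
Node voltage V_A = V_supply · R_p/(R_s + R_p) = 45.6 × 0.3072 = 14.01 V.
I(R1) = V_A / R1 = 14.01/7.48 = 1.873 mA.

I ≈ 1.87 mA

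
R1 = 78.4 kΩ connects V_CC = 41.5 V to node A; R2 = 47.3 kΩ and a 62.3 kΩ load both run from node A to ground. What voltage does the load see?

First combine the lower leg with the load: R2 ‖ R_L = 26.89 kΩ.
Now apply the divider: V_out = 41.5 × 0.2554 = 10.60 V.
(Unloaded it would be 15.6 V; the load pulls it down.)

V_out ≈ 10.6 V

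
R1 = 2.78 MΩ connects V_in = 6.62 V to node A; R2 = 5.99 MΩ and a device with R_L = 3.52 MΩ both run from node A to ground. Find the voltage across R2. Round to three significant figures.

R2 ‖ R_L = (5.99 × 3.52)/(5.99 + 3.52) = 2.217 MΩ.
Now apply the divider: V_out = 6.62 × 0.4437 = 2.937 V.

V_out ≈ 2.94 V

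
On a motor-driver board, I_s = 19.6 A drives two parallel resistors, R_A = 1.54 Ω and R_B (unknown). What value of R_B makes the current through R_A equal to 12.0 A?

Two-branch current divider: I_A = I_s · R_B/(R_A + R_B).
With f = 0.6122, R_B = R_A · f/(1−f) = 1.54 × 1.579 = 2.432 Ω.

R_B ≈ 2.43 Ω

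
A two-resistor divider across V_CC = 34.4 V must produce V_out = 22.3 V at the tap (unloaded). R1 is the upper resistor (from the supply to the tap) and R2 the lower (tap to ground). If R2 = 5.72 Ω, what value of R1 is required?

V_out/V_CC = R2/(R1+R2) = 0.6483.
So R1 = R2 · (V_CC/V_out − 1) = 5.72 × (34.4/22.3 − 1) = 5.72 × 0.5426 = 3.104 Ω.

R1 ≈ 3.10 Ω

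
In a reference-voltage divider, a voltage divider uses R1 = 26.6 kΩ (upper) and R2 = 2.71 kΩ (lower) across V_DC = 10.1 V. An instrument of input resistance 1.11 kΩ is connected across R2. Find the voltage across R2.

First combine the lower leg with the load: R2 ‖ R_L = 0.7875 kΩ.
Then V_out = V_DC · R2'/(R1 + R2') = 10.1 × 0.7875/27.39 = 0.2904 V.
(Unloaded it would be 0.934 V; the load pulls it down.)

V_out ≈ 0.290 V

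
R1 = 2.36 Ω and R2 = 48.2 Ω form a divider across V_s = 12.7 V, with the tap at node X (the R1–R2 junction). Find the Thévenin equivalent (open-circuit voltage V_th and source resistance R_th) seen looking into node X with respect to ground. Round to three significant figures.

V_th ≈ 12.1 V, R_th ≈ 2.25 Ω

Open-circuit (no load on X): V_th = V_s · R2/(R1 + R2) = 12.7 × 48.2/(2.360 + 48.2) = 12.11 V.
Zeroing V_s shorts the top of R1 to ground, so R_th = R1 ‖ R2 = 2.250 Ω.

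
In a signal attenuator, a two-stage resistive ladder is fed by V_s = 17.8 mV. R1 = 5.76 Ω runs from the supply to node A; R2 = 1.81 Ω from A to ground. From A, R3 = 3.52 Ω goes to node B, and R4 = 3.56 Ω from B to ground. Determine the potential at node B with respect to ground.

The second stage (R3 + R4 = 7.080 Ω) loads node A in parallel with R2.
R2 ‖ (R3+R4) = 1.441 Ω.
First divider: V_A = V_s · 1.441/(5.76 + 1.441) = 3.563 mV.
V_B = V_A × 0.5028 = 1.792 mV.

V_B ≈ 1.79 mV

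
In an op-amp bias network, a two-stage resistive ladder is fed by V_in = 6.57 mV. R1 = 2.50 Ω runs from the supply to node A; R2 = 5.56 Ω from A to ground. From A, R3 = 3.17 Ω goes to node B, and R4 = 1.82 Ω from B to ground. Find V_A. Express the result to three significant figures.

V_A ≈ 3.37 mV

Looking into the second stage from A: R3 + R4 = 4.990 Ω appears in parallel with R2.
R2 ‖ (R3+R4) = 2.630 Ω.
First divider: V_A = V_in · 2.630/(2.50 + 2.630) = 3.368 mV.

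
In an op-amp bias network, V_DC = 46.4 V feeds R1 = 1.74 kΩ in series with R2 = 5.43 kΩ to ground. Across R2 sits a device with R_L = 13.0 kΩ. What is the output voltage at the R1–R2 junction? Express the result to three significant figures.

First combine the lower leg with the load: R2 ‖ R_L = 3.830 kΩ.
Now apply the divider: V_out = 46.4 × 0.6876 = 31.91 V.
(Unloaded it would be 35.1 V; the load pulls it down.)

V_out ≈ 31.9 V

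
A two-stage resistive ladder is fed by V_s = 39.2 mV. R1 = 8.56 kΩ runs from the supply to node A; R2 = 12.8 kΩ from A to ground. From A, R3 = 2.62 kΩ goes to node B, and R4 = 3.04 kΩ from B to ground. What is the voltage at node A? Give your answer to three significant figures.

V_A ≈ 12.3 mV

Looking into the second stage from A: R3 + R4 = 5.660 kΩ appears in parallel with R2.
R2 ‖ (R3+R4) = 3.925 kΩ.
So V_A = 39.2 × 0.3144 = 12.32 mV.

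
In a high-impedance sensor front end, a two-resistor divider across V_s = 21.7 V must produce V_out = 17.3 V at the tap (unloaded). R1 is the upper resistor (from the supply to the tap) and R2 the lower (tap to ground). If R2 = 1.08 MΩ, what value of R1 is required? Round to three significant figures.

V_out/V_s = R2/(R1+R2) = 0.7972.
R1 = R2·(1/k − 1) = 1.08 × 0.2543 = 0.2747 MΩ.

R1 ≈ 0.275 MΩ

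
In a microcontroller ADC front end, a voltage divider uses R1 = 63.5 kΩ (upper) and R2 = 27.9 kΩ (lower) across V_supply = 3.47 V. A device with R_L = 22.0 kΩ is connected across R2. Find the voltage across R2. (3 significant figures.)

V_out ≈ 0.563 V

First combine the lower leg with the load: R2 ‖ R_L = 12.30 kΩ.
Voltage divider with the loaded lower leg: V_out = 3.47 × 12.30/(63.5 + 12.30) = 3.47 × 0.1623 = 0.5631 V.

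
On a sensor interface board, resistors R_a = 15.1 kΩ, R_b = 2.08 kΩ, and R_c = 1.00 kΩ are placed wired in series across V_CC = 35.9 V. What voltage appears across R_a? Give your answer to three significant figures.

Series total: ΣR = 15.1 + 2.08 + 1.00 = 18.18 kΩ.
V = V_CC · R/ΣR = 35.9 × 0.8306 = 29.82 V.

V ≈ 29.8 V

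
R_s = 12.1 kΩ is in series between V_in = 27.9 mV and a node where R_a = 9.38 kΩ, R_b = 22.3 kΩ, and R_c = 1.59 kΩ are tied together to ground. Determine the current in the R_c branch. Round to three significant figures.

Equivalent of the parallel group: R_p = 1.281 kΩ.
Node voltage V_A = V_in · R_p/(R_s + R_p) = 27.9 × 0.09576 = 2.672 mV.
Branch current I = V_A/R_c = 2.672/1.59 = 1.680 µA.

I ≈ 1.68 µA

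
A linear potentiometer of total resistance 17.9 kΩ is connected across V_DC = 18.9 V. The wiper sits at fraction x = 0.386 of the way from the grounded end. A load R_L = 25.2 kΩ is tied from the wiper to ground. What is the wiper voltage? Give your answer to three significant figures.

Split the track: R_lower = x·R_p = 6.909 kΩ, R_upper = (1−x)·R_p = 10.99 kΩ.
R_L loads the lower segment: effective lower R = 5.423 kΩ.
Loaded-divider output: V_out = 18.9 × 0.3304 = 6.244 V.

V_out ≈ 6.24 V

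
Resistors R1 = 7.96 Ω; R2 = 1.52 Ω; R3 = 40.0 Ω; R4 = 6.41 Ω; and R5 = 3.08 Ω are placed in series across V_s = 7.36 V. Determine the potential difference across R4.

V ≈ 0.800 V

Series total: ΣR = 7.96 + 1.52 + 40.0 + 6.41 + 3.08 = 58.97 Ω.
Voltage divider: V = V_s · (6.410 / 58.97) = 7.36 × 0.1087 = 0.8000 V.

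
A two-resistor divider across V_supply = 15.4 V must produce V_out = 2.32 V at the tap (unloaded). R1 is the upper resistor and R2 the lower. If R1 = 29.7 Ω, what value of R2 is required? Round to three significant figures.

The divider ratio is R2/(R1+R2) = 2.32/15.4 = 0.1506.
So R2 = R1 · V_out/(V_supply − V_out) = 29.7 × 2.32/(15.4 − 2.32) = 29.7 × 0.1774 = 5.268 Ω.

R2 ≈ 5.27 Ω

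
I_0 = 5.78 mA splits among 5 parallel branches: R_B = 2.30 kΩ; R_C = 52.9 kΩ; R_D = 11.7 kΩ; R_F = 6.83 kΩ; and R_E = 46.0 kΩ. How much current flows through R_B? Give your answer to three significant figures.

Conductances: ΣG = 1/2.30 + 1/52.9 + 1/11.7 + 1/6.83 + 1/46.0 = 0.7073 (1/kΩ).
Current divider: I(R_B) = I_0 · G_k/ΣG = 5.78 × (0.4348/0.7073) = 5.78 × 0.6147 = 3.553 mA.

I ≈ 3.55 mA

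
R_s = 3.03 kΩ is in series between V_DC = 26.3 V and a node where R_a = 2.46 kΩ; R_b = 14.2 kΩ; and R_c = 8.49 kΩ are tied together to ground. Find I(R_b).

I ≈ 0.661 mA

Equivalent of the parallel group: R_p = 1.681 kΩ.
V_A by voltage divider: V_A = 26.3 × 1.681/(3.03 + 1.681) = 9.386 V.
Branch current I = V_A/R_b = 9.386/14.2 = 0.6610 mA.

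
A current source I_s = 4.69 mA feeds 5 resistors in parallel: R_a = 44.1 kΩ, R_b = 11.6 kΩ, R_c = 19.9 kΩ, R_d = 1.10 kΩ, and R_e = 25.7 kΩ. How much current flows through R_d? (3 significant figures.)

I ≈ 3.85 mA

Conductances: ΣG = 1/44.1 + 1/11.6 + 1/19.9 + 1/1.10 + 1/25.7 = 1.107 (1/kΩ).
Current divider: I(R_d) = I_s · G_k/ΣG = 4.69 × (0.9091/1.107) = 4.69 × 0.8211 = 3.851 mA.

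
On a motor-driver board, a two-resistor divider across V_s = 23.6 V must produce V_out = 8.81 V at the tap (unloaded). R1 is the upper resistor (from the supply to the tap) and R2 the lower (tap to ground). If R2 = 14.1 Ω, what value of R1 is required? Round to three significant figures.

The divider ratio is R2/(R1+R2) = 8.81/23.6 = 0.3733.
R1 = R2·(1/k − 1) = 14.1 × 1.679 = 23.67 Ω.

R1 ≈ 23.7 Ω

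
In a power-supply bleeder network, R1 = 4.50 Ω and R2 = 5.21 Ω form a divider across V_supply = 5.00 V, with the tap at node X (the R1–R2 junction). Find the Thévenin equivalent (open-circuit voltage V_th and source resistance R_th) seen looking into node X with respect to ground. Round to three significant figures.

V_th ≈ 2.68 V, R_th ≈ 2.41 Ω

V_th is the unloaded tap voltage: V_supply · R2/(R1+R2) = 5.00 × 0.5366 = 2.683 V.
Zeroing V_supply shorts the top of R1 to ground, so R_th = R1 ‖ R2 = 2.415 Ω.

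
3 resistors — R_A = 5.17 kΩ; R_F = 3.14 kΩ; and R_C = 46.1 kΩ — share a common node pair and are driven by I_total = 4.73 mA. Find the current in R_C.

Total conductance ΣG = 1/5.17 + 1/3.14 + 1/46.1 = 0.5336 (units of 1/kΩ).
By the current-divider rule, I = I_total · G_k/ΣG = 4.73 × 0.04065 = 0.1923 mA.

I ≈ 0.192 mA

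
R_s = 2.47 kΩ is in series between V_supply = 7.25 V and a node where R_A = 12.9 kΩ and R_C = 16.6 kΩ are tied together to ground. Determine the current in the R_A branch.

Equivalent of the parallel group: R_p = 7.259 kΩ.
V_A = 7.25 × 7.259/9.729 = 5.409 V.
I(R_A) = V_A / R_A = 5.409/12.9 = 0.4193 mA.

I ≈ 0.419 mA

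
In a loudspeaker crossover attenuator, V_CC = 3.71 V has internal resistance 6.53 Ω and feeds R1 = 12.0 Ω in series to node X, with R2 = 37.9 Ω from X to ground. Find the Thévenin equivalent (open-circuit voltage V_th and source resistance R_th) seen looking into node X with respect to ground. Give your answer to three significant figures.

V_th ≈ 2.49 V, R_th ≈ 12.4 Ω

R1' = 6.53 + 12.0 = 18.53 Ω (source resistance + R1).
Open-circuit (no load on X): V_th = V_CC · R2/(R1' + R2) = 3.71 × 37.9/(18.53 + 37.9) = 2.492 V.
Zeroing V_CC shorts the top of R1' to ground, so R_th = R1' ‖ R2 = 12.45 Ω.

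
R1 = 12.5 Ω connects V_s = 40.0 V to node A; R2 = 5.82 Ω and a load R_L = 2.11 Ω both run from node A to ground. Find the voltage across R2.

First combine the lower leg with the load: R2 ‖ R_L = 1.549 Ω.
Then V_out = V_s · R2'/(R1 + R2') = 40.0 × 1.549/14.05 = 4.409 V.
(Unloaded it would be 12.7 V; the load pulls it down.)

V_out ≈ 4.41 V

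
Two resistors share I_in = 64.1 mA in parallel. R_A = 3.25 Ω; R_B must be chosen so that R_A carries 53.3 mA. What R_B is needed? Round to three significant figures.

R_B ≈ 16.0 Ω

Two-branch current divider: I_A = I_in · R_B/(R_A + R_B).
With f = 0.8315, R_B = R_A · f/(1−f) = 3.25 × 4.935 = 16.04 Ω.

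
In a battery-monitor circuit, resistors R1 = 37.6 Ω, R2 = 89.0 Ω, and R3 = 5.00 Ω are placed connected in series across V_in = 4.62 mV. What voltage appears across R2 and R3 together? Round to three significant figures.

Series total: ΣR = 37.6 + 89.0 + 5.00 = 131.6 Ω.
R_{R2..R3} = 89.0 + 5.00 = 94.00 Ω.
Voltage divider: V = V_in · (94.00 / 131.6) = 4.62 × 0.7143 = 3.300 mV.

V ≈ 3.30 mV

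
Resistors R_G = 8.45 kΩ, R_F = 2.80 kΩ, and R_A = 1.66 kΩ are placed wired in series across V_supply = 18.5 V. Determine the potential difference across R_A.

ΣR = 8.45 + 2.80 + 1.66 = 12.91 kΩ.
V = V_supply · R/ΣR = 18.5 × 0.1286 = 2.379 V.

V ≈ 2.38 V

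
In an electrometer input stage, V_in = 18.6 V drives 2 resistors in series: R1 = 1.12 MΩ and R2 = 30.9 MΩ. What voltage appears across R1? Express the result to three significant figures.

V ≈ 0.651 V

ΣR = 1.12 + 30.9 = 32.02 MΩ.
Voltage divider: V = V_in · (1.120 / 32.02) = 18.6 × 0.03498 = 0.6506 V.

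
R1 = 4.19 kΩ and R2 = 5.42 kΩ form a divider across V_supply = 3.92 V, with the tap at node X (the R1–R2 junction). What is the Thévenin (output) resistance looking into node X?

With V_supply suppressed (replaced by a short), R_th = R1 ‖ R2 = (4.190 × 5.42)/(4.190 + 5.42) = 2.363 kΩ.

R_th ≈ 2.36 kΩ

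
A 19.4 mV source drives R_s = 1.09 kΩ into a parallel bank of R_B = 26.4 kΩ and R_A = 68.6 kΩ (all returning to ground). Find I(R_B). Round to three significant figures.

I ≈ 0.695 µA

Equivalent of the parallel group: R_p = 19.06 kΩ.
V_A = 19.4 × 19.06/20.15 = 18.35 mV.
Branch current I = V_A/R_B = 18.35/26.4 = 0.6951 µA.
(Equivalently: I_total = 0.9626 µA, then current-divider fraction G_k/ΣG = 0.7221.)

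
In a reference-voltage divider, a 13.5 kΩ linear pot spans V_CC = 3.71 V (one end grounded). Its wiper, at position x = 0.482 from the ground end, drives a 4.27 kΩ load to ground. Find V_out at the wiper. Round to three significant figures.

V_out ≈ 0.999 V

The pot divides into 6.993 kΩ above the wiper and 6.507 kΩ below.
Lower segment in parallel with the load: 6.507 ‖ 4.27 = 2.578 kΩ.
V_out = 3.71 × 2.578/(6.993 + 2.578) = 0.9994 V.
(Unloaded: V_out = x·V_CC = 1.79 V.)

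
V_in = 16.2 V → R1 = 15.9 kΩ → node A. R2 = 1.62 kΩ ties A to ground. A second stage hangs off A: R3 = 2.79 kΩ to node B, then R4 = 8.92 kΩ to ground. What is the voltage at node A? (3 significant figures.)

V_A ≈ 1.33 V

The second stage (R3 + R4 = 11.71 kΩ) loads node A in parallel with R2.
R2 ‖ (R3+R4) = 1.423 kΩ.
V_A = 16.2 × 1.423/(15.9 + 1.423) = 1.331 V.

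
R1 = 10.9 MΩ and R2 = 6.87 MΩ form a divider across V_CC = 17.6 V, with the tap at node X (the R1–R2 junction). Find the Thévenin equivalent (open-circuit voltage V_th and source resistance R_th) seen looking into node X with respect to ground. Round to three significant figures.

V_th ≈ 6.80 V, R_th ≈ 4.21 MΩ

With X open, the divider is unloaded: V_th = 17.6 × 6.87/17.77 = 6.804 V.
With V_CC suppressed (replaced by a short), R_th = R1 ‖ R2 = (10.90 × 6.87)/(10.90 + 6.87) = 4.214 MΩ.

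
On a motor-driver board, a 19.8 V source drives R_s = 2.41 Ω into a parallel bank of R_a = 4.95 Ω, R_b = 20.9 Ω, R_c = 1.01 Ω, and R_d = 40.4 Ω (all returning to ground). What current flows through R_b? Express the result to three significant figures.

Combine the parallel branches: R_p = (1/4.95 + 1/20.9 + 1/1.01 + 1/40.4)⁻¹ = 0.7907 Ω.
V_A = 19.8 × 0.7907/3.201 = 4.891 V.
I(R_b) = V_A / R_b = 4.891/20.9 = 0.2340 A.

I ≈ 0.234 A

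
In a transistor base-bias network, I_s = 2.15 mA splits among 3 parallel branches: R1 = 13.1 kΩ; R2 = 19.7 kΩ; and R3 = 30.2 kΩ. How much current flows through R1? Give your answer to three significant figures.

Conductances: ΣG = 1/13.1 + 1/19.7 + 1/30.2 = 0.1602 (1/kΩ).
Current divider: I(R1) = I_s · G_k/ΣG = 2.15 × (0.07634/0.1602) = 2.15 × 0.4765 = 1.024 mA.

I ≈ 1.02 mA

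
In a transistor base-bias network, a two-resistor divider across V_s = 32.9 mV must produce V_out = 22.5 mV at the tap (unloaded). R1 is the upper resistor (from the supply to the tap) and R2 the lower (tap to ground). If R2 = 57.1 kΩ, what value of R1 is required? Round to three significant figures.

R1 ≈ 26.4 kΩ

V_out/V_s = R2/(R1+R2) = 0.6839.
Rearranging, R1 = R2·(1−k)/k = 57.1 × 0.4622 = 26.39 kΩ.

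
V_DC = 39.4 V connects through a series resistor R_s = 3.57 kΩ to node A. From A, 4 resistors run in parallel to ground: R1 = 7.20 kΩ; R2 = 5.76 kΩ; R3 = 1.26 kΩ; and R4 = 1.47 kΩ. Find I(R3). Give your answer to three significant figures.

Parallel bank: R_p = 1/(1/7.20 + 1/5.76 + 1/1.26 + 1/1.47) = 0.5598 kΩ.
V_A by voltage divider: V_A = 39.4 × 0.5598/(3.57 + 0.5598) = 5.341 V.
I(R3) = V_A / R3 = 5.341/1.26 = 4.239 mA.

I ≈ 4.24 mA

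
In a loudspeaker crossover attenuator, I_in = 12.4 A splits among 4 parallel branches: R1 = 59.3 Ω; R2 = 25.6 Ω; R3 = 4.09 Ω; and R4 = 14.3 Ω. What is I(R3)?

ΣG = 1/59.3 + 1/25.6 + 1/4.09 + 1/14.3 = 0.3704.
By the current-divider rule, I = I_in · G_k/ΣG = 12.4 × 0.6602 = 8.186 A.

I ≈ 8.19 A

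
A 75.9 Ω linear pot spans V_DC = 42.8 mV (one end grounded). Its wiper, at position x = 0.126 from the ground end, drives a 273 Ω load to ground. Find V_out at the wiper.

The pot divides into 66.34 Ω above the wiper and 9.563 Ω below.
(x·R_p) ‖ R_L = 9.240 Ω.
V_out = 42.8 × 9.240/(66.34 + 9.240) = 5.233 mV.

V_out ≈ 5.23 mV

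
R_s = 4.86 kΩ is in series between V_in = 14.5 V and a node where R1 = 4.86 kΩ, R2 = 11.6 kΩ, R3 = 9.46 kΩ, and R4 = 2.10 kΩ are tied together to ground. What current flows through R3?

I ≈ 0.292 mA

Parallel bank: R_p = 1/(1/4.86 + 1/11.6 + 1/9.46 + 1/2.10) = 1.144 kΩ.
V_A by voltage divider: V_A = 14.5 × 1.144/(4.86 + 1.144) = 2.763 V.
I(R3) = V_A / R3 = 2.763/9.46 = 0.2921 mA.
(Equivalently: I_total = 2.415 mA, then current-divider fraction G_k/ΣG = 0.1210.)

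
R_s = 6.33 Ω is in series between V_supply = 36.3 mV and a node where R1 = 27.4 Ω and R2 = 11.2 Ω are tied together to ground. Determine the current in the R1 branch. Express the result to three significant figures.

Equivalent of the parallel group: R_p = 7.950 Ω.
V_A = 36.3 × 7.950/14.28 = 20.21 mV.
I(R1) = V_A / R1 = 20.21/27.4 = 0.7376 mA.
(Check via current divider: I_total = 2.542 mA; share G_k/ΣG = 0.2902 → same result.)

I ≈ 0.738 mA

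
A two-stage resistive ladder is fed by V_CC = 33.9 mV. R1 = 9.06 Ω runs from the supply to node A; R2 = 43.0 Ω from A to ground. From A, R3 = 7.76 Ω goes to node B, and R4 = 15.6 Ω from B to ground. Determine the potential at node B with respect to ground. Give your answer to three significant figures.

Node A sees R2 in parallel with the series input of stage 2, R3 + R4 = 23.36 Ω.
R2 ‖ (R3+R4) = 15.14 Ω.
First divider: V_A = V_CC · 15.14/(9.06 + 15.14) = 21.21 mV.
V_B = V_A × 0.6678 = 14.16 mV.

V_B ≈ 14.2 mV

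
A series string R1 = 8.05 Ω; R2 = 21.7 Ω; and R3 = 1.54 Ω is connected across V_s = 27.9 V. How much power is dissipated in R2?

The common current is I = 27.9/31.29 = 0.8917 A.
P = I²R = 0.7951 × 21.7 = 17.25 W.

P ≈ 17.3 W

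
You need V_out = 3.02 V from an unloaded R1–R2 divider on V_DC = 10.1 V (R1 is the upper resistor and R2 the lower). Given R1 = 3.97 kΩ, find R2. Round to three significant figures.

R2 ≈ 1.69 kΩ

V_out/V_DC = R2/(R1+R2) = 0.2990.
So R2 = R1 · V_out/(V_DC − V_out) = 3.97 × 3.02/(10.1 − 3.02) = 3.97 × 0.4266 = 1.693 kΩ.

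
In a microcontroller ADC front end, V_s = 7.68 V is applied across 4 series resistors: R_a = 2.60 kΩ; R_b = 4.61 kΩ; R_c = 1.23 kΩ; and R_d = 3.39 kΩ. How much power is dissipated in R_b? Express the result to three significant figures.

The common current is I = 7.68/11.83 = 0.6492 mA.
V(R_b) = I·R = 2.993 V; P = V·I = 2.993 × 0.6492 = 1.943 mW.

P ≈ 1.94 mW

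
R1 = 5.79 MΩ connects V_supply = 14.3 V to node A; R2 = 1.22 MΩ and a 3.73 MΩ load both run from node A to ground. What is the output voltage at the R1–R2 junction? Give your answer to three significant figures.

R2 ‖ R_L = (1.22 × 3.73)/(1.22 + 3.73) = 0.9193 MΩ.
Voltage divider with the loaded lower leg: V_out = 14.3 × 0.9193/(5.79 + 0.9193) = 14.3 × 0.1370 = 1.959 V.
(Unloaded it would be 2.49 V; the load pulls it down.)

V_out ≈ 1.96 V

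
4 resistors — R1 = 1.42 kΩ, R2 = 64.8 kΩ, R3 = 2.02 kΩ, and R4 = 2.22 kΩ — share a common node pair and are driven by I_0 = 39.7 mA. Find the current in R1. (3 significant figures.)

I ≈ 16.8 mA

Total conductance ΣG = 1/1.42 + 1/64.8 + 1/2.02 + 1/2.22 = 1.665 (units of 1/kΩ).
By the current-divider rule, I = I_0 · G_k/ΣG = 39.7 × 0.4229 = 16.79 mA.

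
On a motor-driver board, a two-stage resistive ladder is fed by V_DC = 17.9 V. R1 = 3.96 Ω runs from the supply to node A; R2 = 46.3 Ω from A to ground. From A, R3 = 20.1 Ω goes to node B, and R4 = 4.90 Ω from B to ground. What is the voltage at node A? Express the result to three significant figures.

The second stage (R3 + R4 = 25.00 Ω) loads node A in parallel with R2.
R2 ‖ (R3+R4) = 16.23 Ω.
So V_A = 17.9 × 0.8039 = 14.39 V.

V_A ≈ 14.4 V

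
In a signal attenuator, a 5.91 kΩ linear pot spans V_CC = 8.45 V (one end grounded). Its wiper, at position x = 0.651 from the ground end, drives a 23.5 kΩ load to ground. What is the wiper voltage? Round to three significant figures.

V_out ≈ 5.20 V

Split the track: R_lower = x·R_p = 3.847 kΩ, R_upper = (1−x)·R_p = 2.063 kΩ.
R_L loads the lower segment: effective lower R = 3.306 kΩ.
Loaded-divider output: V_out = 8.45 × 0.6158 = 5.204 V.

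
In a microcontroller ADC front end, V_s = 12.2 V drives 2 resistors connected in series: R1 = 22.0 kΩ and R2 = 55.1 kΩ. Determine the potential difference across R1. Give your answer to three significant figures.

Total series resistance ΣR = 22.0 + 55.1 = 77.10 kΩ.
Voltage divider: V = V_s · (22.00 / 77.10) = 12.2 × 0.2853 = 3.481 V.

V ≈ 3.48 V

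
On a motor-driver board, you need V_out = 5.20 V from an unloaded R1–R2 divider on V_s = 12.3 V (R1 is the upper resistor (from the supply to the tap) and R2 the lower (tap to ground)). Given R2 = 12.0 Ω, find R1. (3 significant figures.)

R1 ≈ 16.4 Ω

V_out/V_s = R2/(R1+R2) = 0.4228.
Rearranging, R1 = R2·(1−k)/k = 12.0 × 1.365 = 16.38 Ω.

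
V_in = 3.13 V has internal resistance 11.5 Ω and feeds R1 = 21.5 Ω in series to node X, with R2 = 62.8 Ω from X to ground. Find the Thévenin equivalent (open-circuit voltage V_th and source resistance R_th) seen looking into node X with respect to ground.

R1' = 11.5 + 21.5 = 33.00 Ω (source resistance + R1).
Open-circuit (no load on X): V_th = V_in · R2/(R1' + R2) = 3.13 × 62.8/(33.00 + 62.8) = 2.052 V.
With V_in suppressed (replaced by a short), R_th = R1' ‖ R2 = (33.00 × 62.8)/(33.00 + 62.8) = 21.63 Ω.

V_th ≈ 2.05 V, R_th ≈ 21.6 Ω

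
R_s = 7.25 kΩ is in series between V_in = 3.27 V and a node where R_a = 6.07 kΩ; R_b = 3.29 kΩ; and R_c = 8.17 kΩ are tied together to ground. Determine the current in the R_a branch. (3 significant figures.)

I ≈ 0.102 mA

Parallel bank: R_p = 1/(1/6.07 + 1/3.29 + 1/8.17) = 1.692 kΩ.
Node voltage V_A = V_in · R_p/(R_s + R_p) = 3.27 × 0.1892 = 0.6187 V.
I(R_a) = V_A / R_a = 0.6187/6.07 = 0.1019 mA.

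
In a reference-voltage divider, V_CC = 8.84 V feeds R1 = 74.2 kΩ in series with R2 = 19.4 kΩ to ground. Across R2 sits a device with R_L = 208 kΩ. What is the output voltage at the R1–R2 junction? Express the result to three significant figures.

V_out ≈ 1.71 V

The load sits in parallel with R2, giving an effective lower resistance R2' = R2·R_L/(R2+R_L) = 17.74 kΩ.
Then V_out = V_CC · R2'/(R1 + R2') = 8.84 × 17.74/91.94 = 1.706 V.
(Unloaded it would be 1.83 V; the load pulls it down.)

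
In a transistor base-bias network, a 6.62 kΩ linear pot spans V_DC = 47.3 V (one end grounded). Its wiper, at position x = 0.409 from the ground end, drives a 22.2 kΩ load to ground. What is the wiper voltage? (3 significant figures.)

V_out ≈ 18.0 V

The pot divides into 3.912 kΩ above the wiper and 2.708 kΩ below.
R_L loads the lower segment: effective lower R = 2.413 kΩ.
Loaded-divider output: V_out = 47.3 × 0.3815 = 18.05 V.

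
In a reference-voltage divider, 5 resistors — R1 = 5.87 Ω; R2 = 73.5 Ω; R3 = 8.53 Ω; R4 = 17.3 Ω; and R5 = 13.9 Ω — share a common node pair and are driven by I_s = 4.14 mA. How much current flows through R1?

Conductances: ΣG = 1/5.87 + 1/73.5 + 1/8.53 + 1/17.3 + 1/13.9 = 0.4309 (1/Ω).
Current divider: I(R1) = I_s · G_k/ΣG = 4.14 × (0.1704/0.4309) = 4.14 × 0.3953 = 1.637 mA.

I ≈ 1.64 mA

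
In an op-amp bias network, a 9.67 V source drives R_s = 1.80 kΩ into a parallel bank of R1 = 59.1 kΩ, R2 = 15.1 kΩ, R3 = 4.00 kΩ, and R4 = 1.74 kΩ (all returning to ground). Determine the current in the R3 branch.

I ≈ 0.918 mA

Parallel bank: R_p = 1/(1/59.1 + 1/15.1 + 1/4.00 + 1/1.74) = 1.101 kΩ.
V_A = 9.67 × 1.101/2.901 = 3.671 V.
Branch current I = V_A/R3 = 3.671/4.00 = 0.9178 mA.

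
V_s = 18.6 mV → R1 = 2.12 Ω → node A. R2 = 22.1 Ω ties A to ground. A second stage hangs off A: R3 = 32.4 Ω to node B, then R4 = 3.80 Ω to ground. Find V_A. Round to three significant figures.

V_A ≈ 16.1 mV

The second stage (R3 + R4 = 36.20 Ω) loads node A in parallel with R2.
R2 ‖ (R3+R4) = 13.72 Ω.
First divider: V_A = V_s · 13.72/(2.12 + 13.72) = 16.11 mV.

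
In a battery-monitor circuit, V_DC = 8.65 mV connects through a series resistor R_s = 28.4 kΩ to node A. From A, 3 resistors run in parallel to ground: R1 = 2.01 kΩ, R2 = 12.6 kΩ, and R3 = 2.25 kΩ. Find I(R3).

I ≈ 0.128 µA

Equivalent of the parallel group: R_p = 0.9791 kΩ.
V_A by voltage divider: V_A = 8.65 × 0.9791/(28.4 + 0.9791) = 0.2883 mV.
Branch current I = V_A/R3 = 0.2883/2.25 = 0.1281 µA.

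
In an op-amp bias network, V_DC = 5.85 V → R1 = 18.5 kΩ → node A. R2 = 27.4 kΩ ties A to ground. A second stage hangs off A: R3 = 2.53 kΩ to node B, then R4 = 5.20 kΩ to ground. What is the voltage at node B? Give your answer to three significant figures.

Node A sees R2 in parallel with the series input of stage 2, R3 + R4 = 7.730 kΩ.
R2 ‖ (R3+R4) = 6.029 kΩ.
First divider: V_A = V_DC · 6.029/(18.5 + 6.029) = 1.438 V.
Stage 2 is unloaded, so V_B = V_A · R4/(R3+R4) = 1.438 × 5.20/7.730 = 0.9673 V.

V_B ≈ 0.967 V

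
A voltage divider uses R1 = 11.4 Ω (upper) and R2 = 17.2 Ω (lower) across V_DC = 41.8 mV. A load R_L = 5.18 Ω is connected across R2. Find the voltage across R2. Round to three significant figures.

V_out ≈ 10.8 mV

R2 ‖ R_L = (17.2 × 5.18)/(17.2 + 5.18) = 3.981 Ω.
Then V_out = V_DC · R2'/(R1 + R2') = 41.8 × 3.981/15.38 = 10.82 mV.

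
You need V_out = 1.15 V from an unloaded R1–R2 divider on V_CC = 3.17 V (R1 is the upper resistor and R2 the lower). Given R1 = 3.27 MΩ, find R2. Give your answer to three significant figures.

R2 ≈ 1.86 MΩ

The divider ratio is R2/(R1+R2) = 1.15/3.17 = 0.3628.
R2 = R1 · 0.3628/(1 − 0.3628) = 1.862 MΩ.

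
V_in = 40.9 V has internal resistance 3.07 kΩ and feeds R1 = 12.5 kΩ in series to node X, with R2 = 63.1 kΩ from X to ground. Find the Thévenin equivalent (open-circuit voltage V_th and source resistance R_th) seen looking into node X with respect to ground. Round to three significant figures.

R1' = 3.07 + 12.5 = 15.57 kΩ (source resistance + R1).
With X open, the divider is unloaded: V_th = 40.9 × 63.1/78.67 = 32.81 V.
With V_in suppressed (replaced by a short), R_th = R1' ‖ R2 = (15.57 × 63.1)/(15.57 + 63.1) = 12.49 kΩ.

V_th ≈ 32.8 V, R_th ≈ 12.5 kΩ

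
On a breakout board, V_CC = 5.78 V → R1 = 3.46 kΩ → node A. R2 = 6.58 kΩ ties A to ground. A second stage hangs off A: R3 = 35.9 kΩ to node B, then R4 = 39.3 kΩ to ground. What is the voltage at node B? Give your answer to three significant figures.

V_B ≈ 1.92 V

The second stage (R3 + R4 = 75.20 kΩ) loads node A in parallel with R2.
Effective lower resistance at A: R2 ‖ 75.20 = 6.051 kΩ.
First divider: V_A = V_CC · 6.051/(3.46 + 6.051) = 3.677 V.
V_B = V_A × 0.5226 = 1.922 V.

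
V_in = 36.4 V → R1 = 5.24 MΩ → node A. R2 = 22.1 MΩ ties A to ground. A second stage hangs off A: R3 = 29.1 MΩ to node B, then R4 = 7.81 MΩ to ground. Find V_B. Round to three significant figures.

Node A sees R2 in parallel with the series input of stage 2, R3 + R4 = 36.91 MΩ.
R2 ‖ (R3+R4) = 13.82 MΩ.
V_A = 36.4 × 13.82/(5.24 + 13.82) = 26.39 V.
Then the unloaded second divider: V_B = V_A × R4/(R3+R4) = 26.39 × 0.2116 = 5.585 V.

V_B ≈ 5.58 V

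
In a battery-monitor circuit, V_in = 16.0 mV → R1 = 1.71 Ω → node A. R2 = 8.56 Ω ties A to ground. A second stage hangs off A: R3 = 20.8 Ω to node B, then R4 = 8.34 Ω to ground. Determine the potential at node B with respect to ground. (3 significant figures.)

V_B ≈ 3.64 mV

Looking into the second stage from A: R3 + R4 = 29.14 Ω appears in parallel with R2.
R2 ‖ (R3+R4) = 6.616 Ω.
First divider: V_A = V_in · 6.616/(1.71 + 6.616) = 12.71 mV.
Then the unloaded second divider: V_B = V_A × R4/(R3+R4) = 12.71 × 0.2862 = 3.639 mV.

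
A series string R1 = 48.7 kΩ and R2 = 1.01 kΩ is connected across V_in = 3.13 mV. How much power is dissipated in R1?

Series current I = V_in/ΣR = 3.13/49.71 = 0.06297 µA.
P(R1) = I²·R1 = (0.06297)² × 48.7 = 0.1931 nW.

P ≈ 0.193 nW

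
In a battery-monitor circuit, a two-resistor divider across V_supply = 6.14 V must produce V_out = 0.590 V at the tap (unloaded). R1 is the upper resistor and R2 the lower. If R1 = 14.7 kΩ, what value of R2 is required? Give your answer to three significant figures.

The divider ratio is R2/(R1+R2) = 0.590/6.14 = 0.09609.
R2 = R1 · 0.09609/(1 − 0.09609) = 1.563 kΩ.

R2 ≈ 1.56 kΩ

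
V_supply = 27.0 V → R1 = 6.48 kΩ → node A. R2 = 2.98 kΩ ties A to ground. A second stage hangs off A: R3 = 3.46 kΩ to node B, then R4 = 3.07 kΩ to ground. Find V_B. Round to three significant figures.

V_B ≈ 3.05 V

Node A sees R2 in parallel with the series input of stage 2, R3 + R4 = 6.530 kΩ.
R2 ‖ (R3+R4) = 2.046 kΩ.
So V_A = 27.0 × 0.2400 = 6.480 V.
V_B = V_A × 0.4701 = 3.046 V.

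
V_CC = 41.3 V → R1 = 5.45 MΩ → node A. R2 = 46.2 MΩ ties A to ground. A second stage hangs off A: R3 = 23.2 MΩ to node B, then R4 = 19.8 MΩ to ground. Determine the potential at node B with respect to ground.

Looking into the second stage from A: R3 + R4 = 43.00 MΩ appears in parallel with R2.
Effective lower resistance at A: R2 ‖ 43.00 = 22.27 MΩ.
First divider: V_A = V_CC · 22.27/(5.45 + 22.27) = 33.18 V.
Then the unloaded second divider: V_B = V_A × R4/(R3+R4) = 33.18 × 0.4605 = 15.28 V.

V_B ≈ 15.3 V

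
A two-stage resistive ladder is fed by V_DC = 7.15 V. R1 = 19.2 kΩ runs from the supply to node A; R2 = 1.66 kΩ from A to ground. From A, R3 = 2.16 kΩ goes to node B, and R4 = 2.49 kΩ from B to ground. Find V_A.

Node A sees R2 in parallel with the series input of stage 2, R3 + R4 = 4.650 kΩ.
Effective lower resistance at A: R2 ‖ 4.650 = 1.223 kΩ.
So V_A = 7.15 × 0.05990 = 0.4283 V.

V_A ≈ 0.428 V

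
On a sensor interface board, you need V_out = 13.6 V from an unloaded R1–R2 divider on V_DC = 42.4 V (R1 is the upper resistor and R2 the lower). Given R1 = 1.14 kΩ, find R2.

V_out/V_DC = R2/(R1+R2) = 0.3208.
Rearranging, R2 = R1·k/(1−k) = 1.14 × 0.4722 = 0.5383 kΩ.

R2 ≈ 0.538 kΩ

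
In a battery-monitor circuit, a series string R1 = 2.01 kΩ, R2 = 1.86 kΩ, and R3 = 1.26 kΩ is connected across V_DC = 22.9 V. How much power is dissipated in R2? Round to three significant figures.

Series current I = V_DC/ΣR = 22.9/5.130 = 4.464 mA.
P = I²R = 19.93 × 1.86 = 37.06 mW.

P ≈ 37.1 mW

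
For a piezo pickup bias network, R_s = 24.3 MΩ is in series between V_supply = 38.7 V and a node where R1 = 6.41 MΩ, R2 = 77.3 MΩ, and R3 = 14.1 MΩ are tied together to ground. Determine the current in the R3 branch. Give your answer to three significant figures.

Parallel bank: R_p = 1/(1/6.41 + 1/77.3 + 1/14.1) = 4.169 MΩ.
V_A = 38.7 × 4.169/28.47 = 5.667 V.
Branch current I = V_A/R3 = 5.667/14.1 = 0.4019 µA.

I ≈ 0.402 µA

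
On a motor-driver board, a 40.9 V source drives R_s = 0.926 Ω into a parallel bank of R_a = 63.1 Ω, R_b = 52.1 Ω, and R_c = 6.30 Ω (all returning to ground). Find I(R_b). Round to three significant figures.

I ≈ 0.666 A

Parallel bank: R_p = 1/(1/63.1 + 1/52.1 + 1/6.30) = 5.161 Ω.
V_A by voltage divider: V_A = 40.9 × 5.161/(0.926 + 5.161) = 34.68 V.
I(R_b) = V_A / R_b = 34.68/52.1 = 0.6656 A.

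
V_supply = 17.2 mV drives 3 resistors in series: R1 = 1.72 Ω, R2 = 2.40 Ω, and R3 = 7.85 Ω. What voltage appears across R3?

V ≈ 11.3 mV

Series total: ΣR = 1.72 + 2.40 + 7.85 = 11.97 Ω.
V = V_supply · R/ΣR = 17.2 × 0.6558 = 11.28 mV.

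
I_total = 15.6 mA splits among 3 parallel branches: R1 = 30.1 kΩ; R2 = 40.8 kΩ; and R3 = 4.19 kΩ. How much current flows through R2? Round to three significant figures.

I ≈ 1.29 mA

Total conductance ΣG = 1/30.1 + 1/40.8 + 1/4.19 = 0.2964 (units of 1/kΩ).
Current divider: I(R2) = I_total · G_k/ΣG = 15.6 × (0.02451/0.2964) = 15.6 × 0.08269 = 1.290 mA.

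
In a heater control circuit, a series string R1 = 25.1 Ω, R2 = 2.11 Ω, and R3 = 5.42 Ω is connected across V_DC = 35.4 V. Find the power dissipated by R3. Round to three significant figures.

The common current is I = 35.4/32.63 = 1.085 A.
P(R3) = I²·R3 = (1.085)² × 5.42 = 6.379 W.

P ≈ 6.38 W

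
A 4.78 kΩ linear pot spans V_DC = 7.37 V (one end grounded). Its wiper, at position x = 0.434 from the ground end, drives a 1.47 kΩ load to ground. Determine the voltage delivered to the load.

The pot divides into 2.705 kΩ above the wiper and 2.075 kΩ below.
Lower segment in parallel with the load: 2.075 ‖ 1.47 = 0.8604 kΩ.
Loaded-divider output: V_out = 7.37 × 0.2413 = 1.778 V.

V_out ≈ 1.78 V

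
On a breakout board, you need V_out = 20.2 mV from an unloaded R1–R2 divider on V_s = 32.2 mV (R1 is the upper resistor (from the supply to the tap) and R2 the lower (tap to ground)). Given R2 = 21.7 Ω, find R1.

R1 ≈ 12.9 Ω

The divider ratio is R2/(R1+R2) = 20.2/32.2 = 0.6273.
Rearranging, R1 = R2·(1−k)/k = 21.7 × 0.5941 = 12.89 Ω.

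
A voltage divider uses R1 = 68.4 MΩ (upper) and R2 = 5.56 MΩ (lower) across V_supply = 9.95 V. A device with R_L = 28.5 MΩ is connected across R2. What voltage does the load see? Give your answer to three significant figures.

The load sits in parallel with R2, giving an effective lower resistance R2' = R2·R_L/(R2+R_L) = 4.652 MΩ.
Then V_out = V_supply · R2'/(R1 + R2') = 9.95 × 4.652/73.05 = 0.6337 V.

V_out ≈ 0.634 V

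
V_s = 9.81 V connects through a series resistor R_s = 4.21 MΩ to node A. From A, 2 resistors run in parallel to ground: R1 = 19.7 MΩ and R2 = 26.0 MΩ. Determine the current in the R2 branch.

I ≈ 0.274 µA

Combine the parallel branches: R_p = (1/19.7 + 1/26.0)⁻¹ = 11.21 MΩ.
V_A = 9.81 × 11.21/15.42 = 7.131 V.
I(R2) = V_A / R2 = 7.131/26.0 = 0.2743 µA.
(Equivalently: I_total = 0.6363 µA, then current-divider fraction G_k/ΣG = 0.4311.)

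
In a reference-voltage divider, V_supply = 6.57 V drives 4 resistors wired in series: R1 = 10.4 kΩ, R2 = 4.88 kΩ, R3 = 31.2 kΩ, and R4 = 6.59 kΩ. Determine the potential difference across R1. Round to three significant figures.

Total series resistance ΣR = 10.4 + 4.88 + 31.2 + 6.59 = 53.07 kΩ.
By the voltage-divider rule, V = 6.57 × 10.40/53.07 = 1.288 V.

V ≈ 1.29 V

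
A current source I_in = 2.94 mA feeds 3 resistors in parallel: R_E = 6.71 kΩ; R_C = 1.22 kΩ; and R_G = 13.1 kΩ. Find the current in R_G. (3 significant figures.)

Total conductance ΣG = 1/6.71 + 1/1.22 + 1/13.1 = 1.045 (units of 1/kΩ).
Current divider: I(R_G) = I_in · G_k/ΣG = 2.94 × (0.07634/1.045) = 2.94 × 0.07305 = 0.2148 mA.

I ≈ 0.215 mA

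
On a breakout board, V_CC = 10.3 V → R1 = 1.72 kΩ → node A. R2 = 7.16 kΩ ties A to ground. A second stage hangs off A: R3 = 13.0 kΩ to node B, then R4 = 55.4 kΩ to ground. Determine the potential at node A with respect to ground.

The second stage (R3 + R4 = 68.40 kΩ) loads node A in parallel with R2.
Effective lower resistance at A: R2 ‖ 68.40 = 6.482 kΩ.
First divider: V_A = V_CC · 6.482/(1.72 + 6.482) = 8.140 V.

V_A ≈ 8.14 V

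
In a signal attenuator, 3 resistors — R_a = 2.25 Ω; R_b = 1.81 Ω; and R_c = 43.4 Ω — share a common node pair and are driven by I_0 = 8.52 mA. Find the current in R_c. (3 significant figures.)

I ≈ 0.192 mA

Conductances: ΣG = 1/2.25 + 1/1.81 + 1/43.4 = 1.020 (1/Ω).
By the current-divider rule, I = I_0 · G_k/ΣG = 8.52 × 0.02259 = 0.1925 mA.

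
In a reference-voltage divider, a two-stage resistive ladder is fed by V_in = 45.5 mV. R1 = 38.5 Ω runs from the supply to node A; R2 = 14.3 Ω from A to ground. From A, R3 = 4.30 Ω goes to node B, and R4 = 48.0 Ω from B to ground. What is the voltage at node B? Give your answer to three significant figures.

V_B ≈ 9.43 mV

Node A sees R2 in parallel with the series input of stage 2, R3 + R4 = 52.30 Ω.
Effective lower resistance at A: R2 ‖ 52.30 = 11.23 Ω.
V_A = 45.5 × 11.23/(38.5 + 11.23) = 10.27 mV.
V_B = V_A × 0.9178 = 9.430 mV.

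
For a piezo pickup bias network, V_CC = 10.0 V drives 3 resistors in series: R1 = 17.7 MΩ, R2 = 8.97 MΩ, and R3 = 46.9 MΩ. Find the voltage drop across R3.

V ≈ 6.37 V

Series total: ΣR = 17.7 + 8.97 + 46.9 = 73.57 MΩ.
Voltage divider: V = V_CC · (46.90 / 73.57) = 10.0 × 0.6375 = 6.375 V.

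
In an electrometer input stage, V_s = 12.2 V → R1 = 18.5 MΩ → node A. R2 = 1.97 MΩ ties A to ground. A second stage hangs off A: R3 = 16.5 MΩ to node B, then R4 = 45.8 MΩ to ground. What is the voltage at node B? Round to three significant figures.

V_B ≈ 0.839 V

The second stage (R3 + R4 = 62.30 MΩ) loads node A in parallel with R2.
Effective lower resistance at A: R2 ‖ 62.30 = 1.910 MΩ.
First divider: V_A = V_s · 1.910/(18.5 + 1.910) = 1.141 V.
Stage 2 is unloaded, so V_B = V_A · R4/(R3+R4) = 1.141 × 45.8/62.30 = 0.8392 V.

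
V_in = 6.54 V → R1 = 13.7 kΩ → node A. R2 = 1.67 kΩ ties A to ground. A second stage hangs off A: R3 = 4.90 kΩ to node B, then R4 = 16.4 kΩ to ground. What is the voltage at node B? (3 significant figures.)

V_B ≈ 0.511 V

Node A sees R2 in parallel with the series input of stage 2, R3 + R4 = 21.30 kΩ.
Effective lower resistance at A: R2 ‖ 21.30 = 1.549 kΩ.
So V_A = 6.54 × 0.1016 = 0.6642 V.
V_B = V_A × 0.7700 = 0.5114 V.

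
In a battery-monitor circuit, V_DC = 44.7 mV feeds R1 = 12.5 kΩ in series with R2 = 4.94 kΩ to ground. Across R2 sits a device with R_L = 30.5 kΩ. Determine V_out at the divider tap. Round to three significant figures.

V_out ≈ 11.3 mV

First combine the lower leg with the load: R2 ‖ R_L = 4.251 kΩ.
Now apply the divider: V_out = 44.7 × 0.2538 = 11.34 mV.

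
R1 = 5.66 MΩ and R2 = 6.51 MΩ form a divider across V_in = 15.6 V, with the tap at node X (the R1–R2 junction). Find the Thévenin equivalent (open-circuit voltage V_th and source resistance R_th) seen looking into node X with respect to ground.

V_th ≈ 8.34 V, R_th ≈ 3.03 MΩ

With X open, the divider is unloaded: V_th = 15.6 × 6.51/12.17 = 8.345 V.
Looking into X with the source shorted: R_th = R1·R2/(R1+R2) = 5.660 × 6.51/12.17 = 3.028 MΩ.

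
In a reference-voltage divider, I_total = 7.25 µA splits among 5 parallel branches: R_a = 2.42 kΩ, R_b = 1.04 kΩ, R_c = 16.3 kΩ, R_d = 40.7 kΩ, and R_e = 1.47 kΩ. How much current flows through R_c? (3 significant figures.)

Total conductance ΣG = 1/2.42 + 1/1.04 + 1/16.3 + 1/40.7 + 1/1.47 = 2.141 (units of 1/kΩ).
Current divider: I(R_c) = I_total · G_k/ΣG = 7.25 × (0.06135/2.141) = 7.25 × 0.02866 = 0.2078 µA.

I ≈ 0.208 µA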